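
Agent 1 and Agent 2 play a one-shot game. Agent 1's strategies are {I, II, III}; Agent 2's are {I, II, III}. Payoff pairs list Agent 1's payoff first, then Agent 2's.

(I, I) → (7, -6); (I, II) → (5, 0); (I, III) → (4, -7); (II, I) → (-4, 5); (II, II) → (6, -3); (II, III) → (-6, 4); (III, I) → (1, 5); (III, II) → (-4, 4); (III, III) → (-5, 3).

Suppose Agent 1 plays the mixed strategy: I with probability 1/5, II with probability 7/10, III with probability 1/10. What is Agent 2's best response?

Agent 2's best reply maximizes expected payoff against the mix.
I: (1/5)·(-6) + (7/10)·5 + (1/10)·5 = 14/5
II: (1/5)·0 + (7/10)·(-3) + (1/10)·4 = -17/10
III: (1/5)·(-7) + (7/10)·4 + (1/10)·3 = 17/10
Highest expected payoff is 14/5, from I.

I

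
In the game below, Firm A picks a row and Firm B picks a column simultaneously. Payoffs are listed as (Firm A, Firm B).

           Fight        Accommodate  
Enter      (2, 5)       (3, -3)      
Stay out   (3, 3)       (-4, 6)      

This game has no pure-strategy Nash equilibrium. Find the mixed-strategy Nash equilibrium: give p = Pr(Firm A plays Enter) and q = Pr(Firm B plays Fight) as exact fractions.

p = 3/11, q = 7/8

Each player's mixing probability is pinned down by making the *other* player indifferent.
Firm B indifferent between Fight and Accommodate: p·5 + (1−p)·3 = p·(-3) + (1−p)·6 ⟹ 3 + 2p = 6 + (-9)p ⟹ p = 3/11.
Firm A indifferent between Enter and Stay out: q·2 + (1−q)·3 = q·3 + (1−q)·(-4) ⟹ 3 + (-1)q = (-4) + 7q ⟹ q = 7/8.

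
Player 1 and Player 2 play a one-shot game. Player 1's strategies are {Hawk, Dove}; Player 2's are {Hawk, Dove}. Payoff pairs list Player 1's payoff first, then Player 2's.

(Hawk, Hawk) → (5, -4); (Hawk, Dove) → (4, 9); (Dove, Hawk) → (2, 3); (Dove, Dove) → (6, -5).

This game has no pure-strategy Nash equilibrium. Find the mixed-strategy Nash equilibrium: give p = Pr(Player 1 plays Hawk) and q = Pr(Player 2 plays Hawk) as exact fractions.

p = 8/21, q = 2/5

Each player's mixing probability is pinned down by making the *other* player indifferent.
Player 2 indifferent between Hawk and Dove: p·(-4) + (1−p)·3 = p·9 + (1−p)·(-5) ⟹ 3 + (-7)p = (-5) + 14p ⟹ p = 8/21.
Player 1 indifferent between Hawk and Dove: q·5 + (1−q)·4 = q·2 + (1−q)·6 ⟹ 4 + 1q = 6 + (-4)q ⟹ q = 2/5.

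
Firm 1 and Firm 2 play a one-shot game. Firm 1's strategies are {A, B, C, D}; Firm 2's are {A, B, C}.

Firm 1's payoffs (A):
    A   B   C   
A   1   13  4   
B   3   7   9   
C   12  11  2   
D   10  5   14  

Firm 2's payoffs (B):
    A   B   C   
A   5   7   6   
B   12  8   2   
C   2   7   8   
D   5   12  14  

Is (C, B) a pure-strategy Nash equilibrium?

No

Holding Firm 2 at B: Firm 1 gets 11 from C but could get 13 by switching to A. Firm 1 has a profitable deviation.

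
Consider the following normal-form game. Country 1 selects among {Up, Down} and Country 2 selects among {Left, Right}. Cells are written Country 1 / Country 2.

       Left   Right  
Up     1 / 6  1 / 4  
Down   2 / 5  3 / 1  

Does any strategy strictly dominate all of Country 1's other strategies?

Down

Check whether one of Country 1's strategies beats all alternatives regardless of what the opponent does.
Down strictly dominates: vs Left: 2 > 1; vs Right: 3 > 1.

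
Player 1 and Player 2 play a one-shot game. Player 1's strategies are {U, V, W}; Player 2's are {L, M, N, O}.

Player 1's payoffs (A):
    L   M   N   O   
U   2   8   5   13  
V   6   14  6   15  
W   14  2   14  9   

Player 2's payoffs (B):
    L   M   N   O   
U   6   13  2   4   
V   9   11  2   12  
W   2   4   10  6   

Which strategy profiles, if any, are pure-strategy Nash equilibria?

Check mutual best responses: a cell is a NE iff neither player can gain by unilaterally deviating.
Player 1's best responses — vs L: W (payoff 14); vs M: V (payoff 14); vs N: W (payoff 14); vs O: V (payoff 15).
Player 2's best responses — vs U: M (payoff 13); vs V: O (payoff 12); vs W: N (payoff 10).
Mutual best responses occur at (V, O) and (W, N); at each, neither player gains by switching.

(V, O) and (W, N)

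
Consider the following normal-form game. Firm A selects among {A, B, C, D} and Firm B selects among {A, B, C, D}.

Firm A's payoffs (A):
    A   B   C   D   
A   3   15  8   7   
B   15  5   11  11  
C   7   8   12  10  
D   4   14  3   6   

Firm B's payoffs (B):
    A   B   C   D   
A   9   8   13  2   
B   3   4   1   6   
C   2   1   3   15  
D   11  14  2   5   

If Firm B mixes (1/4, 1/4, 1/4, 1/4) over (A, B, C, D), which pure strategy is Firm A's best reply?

B

Compute Firm A's expected payoff from each pure strategy against the given mix.
A: (1/4)·3 + (1/4)·15 + (1/4)·8 + (1/4)·7 = 33/4
B: (1/4)·15 + (1/4)·5 + (1/4)·11 + (1/4)·11 = 21/2
C: (1/4)·7 + (1/4)·8 + (1/4)·12 + (1/4)·10 = 37/4
D: (1/4)·4 + (1/4)·14 + (1/4)·3 + (1/4)·6 = 27/4
Highest expected payoff is 21/2, from B.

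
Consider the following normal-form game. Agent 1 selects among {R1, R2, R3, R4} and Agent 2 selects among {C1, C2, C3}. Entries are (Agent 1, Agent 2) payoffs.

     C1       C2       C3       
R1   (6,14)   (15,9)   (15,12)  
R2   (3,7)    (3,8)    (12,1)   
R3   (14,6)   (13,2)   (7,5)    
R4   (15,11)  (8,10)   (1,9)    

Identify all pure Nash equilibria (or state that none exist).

Find each player's best response to every opponent strategy; NE are the intersections.
Agent 1's best responses — vs C1: R4 (payoff 15); vs C2: R1 (payoff 15); vs C3: R1 (payoff 15).
Agent 2's best responses — vs R1: C1 (payoff 14); vs R2: C2 (payoff 8); vs R3: C1 (payoff 6); vs R4: C1 (payoff 11).
The only mutual best response is (R4, C1); neither player gains by switching there.

(R4, C1)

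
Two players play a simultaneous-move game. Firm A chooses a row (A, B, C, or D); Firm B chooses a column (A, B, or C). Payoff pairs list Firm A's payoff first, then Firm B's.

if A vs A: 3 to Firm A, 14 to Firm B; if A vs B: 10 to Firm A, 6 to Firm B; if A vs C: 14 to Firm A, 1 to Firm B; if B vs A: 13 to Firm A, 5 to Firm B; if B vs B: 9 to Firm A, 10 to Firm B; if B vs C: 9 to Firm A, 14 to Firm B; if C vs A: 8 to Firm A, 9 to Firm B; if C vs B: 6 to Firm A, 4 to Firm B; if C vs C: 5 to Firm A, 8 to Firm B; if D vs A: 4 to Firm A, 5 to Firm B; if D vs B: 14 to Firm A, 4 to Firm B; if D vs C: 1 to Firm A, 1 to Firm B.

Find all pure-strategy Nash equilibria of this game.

There is no pure-strategy Nash equilibrium

Check mutual best responses: a cell is a NE iff neither player can gain by unilaterally deviating.
Firm A's best responses — vs A: B (payoff 13); vs B: D (payoff 14); vs C: A (payoff 14).
Firm B's best responses — vs A: A (payoff 14); vs B: C (payoff 14); vs C: A (payoff 9); vs D: A (payoff 5).
No cell has both players best-responding. For instance, Firm A's best reply to B is D, but against D Firm B prefers A over B.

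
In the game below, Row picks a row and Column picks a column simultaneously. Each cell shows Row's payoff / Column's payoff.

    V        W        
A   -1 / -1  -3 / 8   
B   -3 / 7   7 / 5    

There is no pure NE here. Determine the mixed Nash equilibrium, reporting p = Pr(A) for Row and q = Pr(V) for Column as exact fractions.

Each player's mixing probability is pinned down by making the *other* player indifferent.
Column indifferent between V and W: p·(-1) + (1−p)·7 = p·8 + (1−p)·5 ⟹ 7 + (-8)p = 5 + 3p ⟹ p = 2/11.
Row indifferent between A and B: q·(-1) + (1−q)·(-3) = q·(-3) + (1−q)·7 ⟹ (-3) + 2q = 7 + (-10)q ⟹ q = 5/6.

p = 2/11, q = 5/6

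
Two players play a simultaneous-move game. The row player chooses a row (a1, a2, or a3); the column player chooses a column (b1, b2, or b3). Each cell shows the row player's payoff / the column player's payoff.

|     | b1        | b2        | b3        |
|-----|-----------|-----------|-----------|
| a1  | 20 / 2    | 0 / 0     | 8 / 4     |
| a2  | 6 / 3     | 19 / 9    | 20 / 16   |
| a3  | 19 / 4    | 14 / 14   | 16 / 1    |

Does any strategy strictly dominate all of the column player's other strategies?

A strategy is strictly dominant if it gives the column player a strictly higher payoff than every other strategy, against every choice by the opponent.
b1 is not dominant: against a1, b3 gives 4 > 2.
b2 is not dominant: against a1, b1 gives 2 > 0.
b3 is not dominant: against a3, b1 gives 4 > 1.
No single strategy is best against every opponent action.

None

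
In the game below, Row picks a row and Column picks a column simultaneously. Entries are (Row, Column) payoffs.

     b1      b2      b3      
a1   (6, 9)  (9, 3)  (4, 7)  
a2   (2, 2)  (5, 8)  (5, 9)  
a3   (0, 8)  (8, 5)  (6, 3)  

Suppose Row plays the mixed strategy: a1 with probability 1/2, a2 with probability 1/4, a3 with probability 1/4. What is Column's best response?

Column's best reply maximizes expected payoff against the mix.
b1: (1/2)·9 + (1/4)·2 + (1/4)·8 = 7
b2: (1/2)·3 + (1/4)·8 + (1/4)·5 = 19/4
b3: (1/2)·7 + (1/4)·9 + (1/4)·3 = 13/2
Highest expected payoff is 7, from b1.

b1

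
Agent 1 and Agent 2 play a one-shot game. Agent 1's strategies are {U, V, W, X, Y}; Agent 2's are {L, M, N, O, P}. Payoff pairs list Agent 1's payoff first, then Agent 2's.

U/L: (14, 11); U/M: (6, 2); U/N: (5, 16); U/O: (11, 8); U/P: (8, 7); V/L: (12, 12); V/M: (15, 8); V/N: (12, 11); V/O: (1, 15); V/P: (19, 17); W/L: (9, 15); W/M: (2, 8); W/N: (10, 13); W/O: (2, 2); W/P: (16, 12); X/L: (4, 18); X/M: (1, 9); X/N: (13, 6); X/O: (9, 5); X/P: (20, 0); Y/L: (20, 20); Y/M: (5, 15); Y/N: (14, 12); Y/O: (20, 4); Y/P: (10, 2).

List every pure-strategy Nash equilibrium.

A profile is a Nash equilibrium when each player is best-responding to the other.
Agent 1's best responses — vs L: Y (payoff 20); vs M: V (payoff 15); vs N: Y (payoff 14); vs O: Y (payoff 20); vs P: X (payoff 20).
Agent 2's best responses — vs U: N (payoff 16); vs V: P (payoff 17); vs W: L (payoff 15); vs X: L (payoff 18); vs Y: L (payoff 20).
The only mutual best response is (Y, L); neither player gains by switching there.

(Y, L)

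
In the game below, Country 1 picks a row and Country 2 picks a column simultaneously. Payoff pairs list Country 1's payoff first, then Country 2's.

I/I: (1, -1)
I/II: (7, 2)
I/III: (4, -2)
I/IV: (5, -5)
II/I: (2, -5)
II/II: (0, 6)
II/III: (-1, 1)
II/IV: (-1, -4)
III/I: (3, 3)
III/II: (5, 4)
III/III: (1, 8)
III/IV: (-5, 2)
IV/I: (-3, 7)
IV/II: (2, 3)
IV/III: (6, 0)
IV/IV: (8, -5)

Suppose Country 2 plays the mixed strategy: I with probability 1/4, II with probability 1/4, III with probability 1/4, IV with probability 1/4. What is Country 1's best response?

I

Country 1's best reply maximizes expected payoff against the mix.
I: (1/4)·1 + (1/4)·7 + (1/4)·4 + (1/4)·5 = 17/4
II: (1/4)·2 + (1/4)·0 + (1/4)·(-1) + (1/4)·(-1) = 0
III: (1/4)·3 + (1/4)·5 + (1/4)·1 + (1/4)·(-5) = 1
IV: (1/4)·(-3) + (1/4)·2 + (1/4)·6 + (1/4)·8 = 13/4
Highest expected payoff is 17/4, from I.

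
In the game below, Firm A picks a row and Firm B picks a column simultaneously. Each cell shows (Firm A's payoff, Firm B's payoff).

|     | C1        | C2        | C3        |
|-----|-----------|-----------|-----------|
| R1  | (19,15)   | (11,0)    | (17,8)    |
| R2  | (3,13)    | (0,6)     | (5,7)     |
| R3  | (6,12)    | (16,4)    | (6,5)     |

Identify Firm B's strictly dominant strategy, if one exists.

C1

Check whether one of Firm B's strategies beats all alternatives regardless of what the opponent does.
C1 strictly dominates: vs R1: 15 > each of {0, 8}; vs R2: 13 > each of {6, 7}; vs R3: 12 > each of {4, 5}.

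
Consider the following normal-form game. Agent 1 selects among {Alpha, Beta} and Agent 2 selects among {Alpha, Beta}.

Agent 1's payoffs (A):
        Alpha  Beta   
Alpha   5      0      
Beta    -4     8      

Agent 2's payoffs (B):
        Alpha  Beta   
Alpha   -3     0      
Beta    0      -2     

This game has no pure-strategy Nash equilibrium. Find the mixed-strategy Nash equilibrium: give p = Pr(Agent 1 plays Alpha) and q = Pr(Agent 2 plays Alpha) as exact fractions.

p = 2/5, q = 8/17

In a mixed NE each player is indifferent between their pure strategies, so the opponent's mix sets the indifference.
Agent 2 indifferent between Alpha and Beta: p·(-3) + (1−p)·0 = p·0 + (1−p)·(-2) ⟹ 0 + (-3)p = (-2) + 2p ⟹ p = 2/5.
Agent 1 indifferent between Alpha and Beta: q·5 + (1−q)·0 = q·(-4) + (1−q)·8 ⟹ 0 + 5q = 8 + (-12)q ⟹ q = 8/17.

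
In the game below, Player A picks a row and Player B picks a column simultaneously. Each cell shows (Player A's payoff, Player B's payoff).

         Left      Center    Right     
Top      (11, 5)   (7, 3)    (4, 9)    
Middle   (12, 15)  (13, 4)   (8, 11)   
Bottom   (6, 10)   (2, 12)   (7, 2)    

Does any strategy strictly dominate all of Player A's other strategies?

Middle

A strategy is strictly dominant if it gives Player A a strictly higher payoff than every other strategy, against every choice by the opponent.
Middle strictly dominates: vs Left: 12 > each of {11, 6}; vs Center: 13 > each of {7, 2}; vs Right: 8 > each of {4, 7}.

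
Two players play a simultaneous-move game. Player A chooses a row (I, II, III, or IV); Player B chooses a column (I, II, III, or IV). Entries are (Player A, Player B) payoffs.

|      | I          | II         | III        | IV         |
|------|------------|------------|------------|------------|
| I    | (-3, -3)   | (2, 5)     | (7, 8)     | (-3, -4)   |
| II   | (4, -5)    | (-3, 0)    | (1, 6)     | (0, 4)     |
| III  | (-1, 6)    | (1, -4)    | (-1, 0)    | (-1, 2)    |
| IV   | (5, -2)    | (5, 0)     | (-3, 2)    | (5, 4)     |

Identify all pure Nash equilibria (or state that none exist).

Check mutual best responses: a cell is a NE iff neither player can gain by unilaterally deviating.
Player A's best responses — vs I: IV (payoff 5); vs II: IV (payoff 5); vs III: I (payoff 7); vs IV: IV (payoff 5).
Player B's best responses — vs I: III (payoff 8); vs II: III (payoff 6); vs III: I (payoff 6); vs IV: IV (payoff 4).
Mutual best responses occur at (I, III) and (IV, IV); at each, neither player gains by switching.

(I, III) and (IV, IV)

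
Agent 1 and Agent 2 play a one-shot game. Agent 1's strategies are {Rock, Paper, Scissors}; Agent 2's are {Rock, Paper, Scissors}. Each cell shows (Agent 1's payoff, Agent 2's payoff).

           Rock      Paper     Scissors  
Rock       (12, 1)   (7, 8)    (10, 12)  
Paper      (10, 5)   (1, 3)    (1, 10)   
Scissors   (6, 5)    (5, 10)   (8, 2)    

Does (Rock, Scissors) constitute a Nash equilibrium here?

Holding Agent 2 at Scissors: Agent 1 gets 10 from Rock, versus 1 from Paper, 8 from Scissors. No profitable deviation for Agent 1.
Holding Agent 1 at Rock: Agent 2 gets 12 from Scissors, versus 1 from Rock, 8 from Paper. No profitable deviation for Agent 2 either.

Yes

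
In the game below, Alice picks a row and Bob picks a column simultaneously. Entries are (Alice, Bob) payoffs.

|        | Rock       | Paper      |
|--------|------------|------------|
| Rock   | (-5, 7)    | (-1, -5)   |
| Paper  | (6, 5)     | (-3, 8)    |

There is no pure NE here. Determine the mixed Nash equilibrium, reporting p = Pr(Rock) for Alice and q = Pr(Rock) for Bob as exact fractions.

p = 1/5, q = 2/13

Each player's mixing probability is pinned down by making the *other* player indifferent.
Bob indifferent between Rock and Paper: p·7 + (1−p)·5 = p·(-5) + (1−p)·8 ⟹ 5 + 2p = 8 + (-13)p ⟹ p = 1/5.
Alice indifferent between Rock and Paper: q·(-5) + (1−q)·(-1) = q·6 + (1−q)·(-3) ⟹ (-1) + (-4)q = (-3) + 9q ⟹ q = 2/13.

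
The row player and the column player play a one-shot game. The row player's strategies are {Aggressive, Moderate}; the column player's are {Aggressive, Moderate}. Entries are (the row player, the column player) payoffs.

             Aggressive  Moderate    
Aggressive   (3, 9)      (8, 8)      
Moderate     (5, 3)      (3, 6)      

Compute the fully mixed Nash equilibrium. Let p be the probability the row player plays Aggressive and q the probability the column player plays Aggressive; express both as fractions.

p = 3/4, q = 5/7

Each player's mixing probability is pinned down by making the *other* player indifferent.
The column player indifferent between Aggressive and Moderate: p·9 + (1−p)·3 = p·8 + (1−p)·6 ⟹ 3 + 6p = 6 + 2p ⟹ p = 3/4.
The row player indifferent between Aggressive and Moderate: q·3 + (1−q)·8 = q·5 + (1−q)·3 ⟹ 8 + (-5)q = 3 + 2q ⟹ q = 5/7.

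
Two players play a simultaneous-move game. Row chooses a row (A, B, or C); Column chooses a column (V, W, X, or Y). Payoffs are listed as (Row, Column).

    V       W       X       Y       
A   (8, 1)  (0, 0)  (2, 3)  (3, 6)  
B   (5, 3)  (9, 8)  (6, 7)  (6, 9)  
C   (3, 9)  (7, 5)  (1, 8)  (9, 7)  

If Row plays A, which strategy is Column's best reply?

With Row fixed at A, Column's payoffs are: V → 1, W → 0, X → 3, Y → 6.
The maximum is 6, achieved by Y.

Y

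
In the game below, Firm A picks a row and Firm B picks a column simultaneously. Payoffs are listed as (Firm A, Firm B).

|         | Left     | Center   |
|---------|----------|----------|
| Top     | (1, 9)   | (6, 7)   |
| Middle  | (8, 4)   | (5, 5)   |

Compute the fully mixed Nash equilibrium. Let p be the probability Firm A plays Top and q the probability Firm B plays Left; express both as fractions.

p = 1/3, q = 1/8

Each player's mixing probability is pinned down by making the *other* player indifferent.
Firm B indifferent between Left and Center: p·9 + (1−p)·4 = p·7 + (1−p)·5 ⟹ 4 + 5p = 5 + 2p ⟹ p = 1/3.
Firm A indifferent between Top and Middle: q·1 + (1−q)·6 = q·8 + (1−q)·5 ⟹ 6 + (-5)q = 5 + 3q ⟹ q = 1/8.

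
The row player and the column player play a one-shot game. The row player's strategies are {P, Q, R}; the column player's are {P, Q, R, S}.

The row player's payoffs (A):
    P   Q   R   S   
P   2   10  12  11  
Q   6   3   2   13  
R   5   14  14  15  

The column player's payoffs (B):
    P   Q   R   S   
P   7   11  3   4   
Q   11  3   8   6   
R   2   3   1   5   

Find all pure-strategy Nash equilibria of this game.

(Q, P) and (R, S)

Check mutual best responses: a cell is a NE iff neither player can gain by unilaterally deviating.
The row player's best responses — vs P: Q (payoff 6); vs Q: R (payoff 14); vs R: R (payoff 14); vs S: R (payoff 15).
The column player's best responses — vs P: Q (payoff 11); vs Q: P (payoff 11); vs R: S (payoff 5).
Mutual best responses occur at (Q, P) and (R, S); at each, neither player gains by switching.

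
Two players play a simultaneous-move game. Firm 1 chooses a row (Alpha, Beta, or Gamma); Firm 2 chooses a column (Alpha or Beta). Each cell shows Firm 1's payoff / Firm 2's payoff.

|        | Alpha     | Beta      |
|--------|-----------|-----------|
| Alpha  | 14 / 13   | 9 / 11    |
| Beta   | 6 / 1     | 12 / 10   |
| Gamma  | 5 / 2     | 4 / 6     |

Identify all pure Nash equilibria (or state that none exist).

(Alpha, Alpha) and (Beta, Beta)

A profile is a Nash equilibrium when each player is best-responding to the other.
Firm 1's best responses — vs Alpha: Alpha (payoff 14); vs Beta: Beta (payoff 12).
Firm 2's best responses — vs Alpha: Alpha (payoff 13); vs Beta: Beta (payoff 10); vs Gamma: Beta (payoff 6).
Mutual best responses occur at (Alpha, Alpha) and (Beta, Beta); at each, neither player gains by switching.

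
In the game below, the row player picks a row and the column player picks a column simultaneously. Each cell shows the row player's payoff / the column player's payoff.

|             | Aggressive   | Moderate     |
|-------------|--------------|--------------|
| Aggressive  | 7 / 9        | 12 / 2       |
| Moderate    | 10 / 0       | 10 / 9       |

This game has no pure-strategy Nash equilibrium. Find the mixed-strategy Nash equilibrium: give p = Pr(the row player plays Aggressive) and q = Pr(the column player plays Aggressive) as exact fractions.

Each player's mixing probability is pinned down by making the *other* player indifferent.
The column player indifferent between Aggressive and Moderate: p·9 + (1−p)·0 = p·2 + (1−p)·9 ⟹ 0 + 9p = 9 + (-7)p ⟹ p = 9/16.
The row player indifferent between Aggressive and Moderate: q·7 + (1−q)·12 = q·10 + (1−q)·10 ⟹ 12 + (-5)q = 10 + 0q ⟹ q = 2/5.

p = 9/16, q = 2/5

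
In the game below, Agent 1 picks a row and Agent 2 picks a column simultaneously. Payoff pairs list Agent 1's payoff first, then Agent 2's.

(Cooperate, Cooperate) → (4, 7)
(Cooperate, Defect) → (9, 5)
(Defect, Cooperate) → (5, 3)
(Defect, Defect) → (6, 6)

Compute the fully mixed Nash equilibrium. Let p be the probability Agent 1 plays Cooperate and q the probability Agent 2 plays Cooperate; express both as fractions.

p = 3/5, q = 3/4

Each player's mixing probability is pinned down by making the *other* player indifferent.
Agent 2 indifferent between Cooperate and Defect: p·7 + (1−p)·3 = p·5 + (1−p)·6 ⟹ 3 + 4p = 6 + (-1)p ⟹ p = 3/5.
Agent 1 indifferent between Cooperate and Defect: q·4 + (1−q)·9 = q·5 + (1−q)·6 ⟹ 9 + (-5)q = 6 + (-1)q ⟹ q = 3/4.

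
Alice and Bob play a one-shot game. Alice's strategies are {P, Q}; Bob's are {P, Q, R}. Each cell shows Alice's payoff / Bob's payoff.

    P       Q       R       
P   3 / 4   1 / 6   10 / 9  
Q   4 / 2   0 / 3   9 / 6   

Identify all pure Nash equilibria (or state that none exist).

(P, R)

A profile is a Nash equilibrium when each player is best-responding to the other.
Alice's best responses — vs P: Q (payoff 4); vs Q: P (payoff 1); vs R: P (payoff 10).
Bob's best responses — vs P: R (payoff 9); vs Q: R (payoff 6).
The only mutual best response is (P, R); neither player gains by switching there.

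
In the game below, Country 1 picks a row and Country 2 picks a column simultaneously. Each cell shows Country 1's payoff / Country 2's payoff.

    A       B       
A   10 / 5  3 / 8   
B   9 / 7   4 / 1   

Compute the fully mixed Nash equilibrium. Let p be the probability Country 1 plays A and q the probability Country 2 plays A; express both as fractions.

Each player's mixing probability is pinned down by making the *other* player indifferent.
Country 2 indifferent between A and B: p·5 + (1−p)·7 = p·8 + (1−p)·1 ⟹ 7 + (-2)p = 1 + 7p ⟹ p = 2/3.
Country 1 indifferent between A and B: q·10 + (1−q)·3 = q·9 + (1−q)·4 ⟹ 3 + 7q = 4 + 5q ⟹ q = 1/2.

p = 2/3, q = 1/2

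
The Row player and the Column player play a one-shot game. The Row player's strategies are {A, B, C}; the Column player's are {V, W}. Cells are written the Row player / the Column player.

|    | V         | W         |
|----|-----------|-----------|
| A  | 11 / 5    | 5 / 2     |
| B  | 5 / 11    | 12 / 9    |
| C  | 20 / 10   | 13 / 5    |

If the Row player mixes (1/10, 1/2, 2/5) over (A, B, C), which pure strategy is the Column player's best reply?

V

The Column player's best reply maximizes expected payoff against the mix.
V: (1/10)·5 + (1/2)·11 + (2/5)·10 = 10
W: (1/10)·2 + (1/2)·9 + (2/5)·5 = 67/10
Highest expected payoff is 10, from V.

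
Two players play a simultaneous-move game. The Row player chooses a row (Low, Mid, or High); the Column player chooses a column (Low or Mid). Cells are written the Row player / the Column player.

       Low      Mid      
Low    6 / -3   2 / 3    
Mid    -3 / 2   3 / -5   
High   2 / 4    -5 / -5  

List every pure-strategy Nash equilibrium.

None

Check mutual best responses: a cell is a NE iff neither player can gain by unilaterally deviating.
The Row player's best responses — vs Low: Low (payoff 6); vs Mid: Mid (payoff 3).
The Column player's best responses — vs Low: Mid (payoff 3); vs Mid: Low (payoff 2); vs High: Low (payoff 4).
No cell has both players best-responding. For instance, the Row player's best reply to Low is Low, but against Low the Column player prefers Mid over Low.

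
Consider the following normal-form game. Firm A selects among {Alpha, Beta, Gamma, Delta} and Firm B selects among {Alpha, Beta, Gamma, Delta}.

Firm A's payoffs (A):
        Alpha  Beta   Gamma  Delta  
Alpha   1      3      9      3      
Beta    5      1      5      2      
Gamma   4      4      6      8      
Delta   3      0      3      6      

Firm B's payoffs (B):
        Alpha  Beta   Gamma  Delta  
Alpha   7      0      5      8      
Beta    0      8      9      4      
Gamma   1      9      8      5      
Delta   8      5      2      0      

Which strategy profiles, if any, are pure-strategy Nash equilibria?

Check mutual best responses: a cell is a NE iff neither player can gain by unilaterally deviating.
Firm A's best responses — vs Alpha: Beta (payoff 5); vs Beta: Gamma (payoff 4); vs Gamma: Alpha (payoff 9); vs Delta: Gamma (payoff 8).
Firm B's best responses — vs Alpha: Delta (payoff 8); vs Beta: Gamma (payoff 9); vs Gamma: Beta (payoff 9); vs Delta: Alpha (payoff 8).
The only mutual best response is (Gamma, Beta); neither player gains by switching there.

(Gamma, Beta)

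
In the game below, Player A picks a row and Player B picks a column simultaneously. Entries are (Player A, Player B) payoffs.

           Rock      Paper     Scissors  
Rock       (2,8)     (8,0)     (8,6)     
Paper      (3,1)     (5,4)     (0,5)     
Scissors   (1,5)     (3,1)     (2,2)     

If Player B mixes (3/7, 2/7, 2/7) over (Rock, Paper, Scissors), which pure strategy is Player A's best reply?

Player A's best reply maximizes expected payoff against the mix.
Rock: (3/7)·2 + (2/7)·8 + (2/7)·8 = 38/7
Paper: (3/7)·3 + (2/7)·5 + (2/7)·0 = 19/7
Scissors: (3/7)·1 + (2/7)·3 + (2/7)·2 = 13/7
Highest expected payoff is 38/7, from Rock.

Rock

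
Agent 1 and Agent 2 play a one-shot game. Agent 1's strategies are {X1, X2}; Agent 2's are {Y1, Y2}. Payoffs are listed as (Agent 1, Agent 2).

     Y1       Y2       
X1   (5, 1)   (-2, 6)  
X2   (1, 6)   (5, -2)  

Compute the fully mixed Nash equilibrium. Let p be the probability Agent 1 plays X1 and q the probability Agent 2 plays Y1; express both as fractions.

Each player's mixing probability is pinned down by making the *other* player indifferent.
Agent 2 indifferent between Y1 and Y2: p·1 + (1−p)·6 = p·6 + (1−p)·(-2) ⟹ 6 + (-5)p = (-2) + 8p ⟹ p = 8/13.
Agent 1 indifferent between X1 and X2: q·5 + (1−q)·(-2) = q·1 + (1−q)·5 ⟹ (-2) + 7q = 5 + (-4)q ⟹ q = 7/11.

p = 8/13, q = 7/11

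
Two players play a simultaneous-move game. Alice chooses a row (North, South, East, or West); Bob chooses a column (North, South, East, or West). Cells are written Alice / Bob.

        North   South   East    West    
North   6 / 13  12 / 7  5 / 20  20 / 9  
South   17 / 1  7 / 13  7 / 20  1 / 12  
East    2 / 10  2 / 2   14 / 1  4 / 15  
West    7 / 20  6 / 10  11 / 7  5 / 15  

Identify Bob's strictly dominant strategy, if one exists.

Check whether one of Bob's strategies beats all alternatives regardless of what the opponent does.
North is not dominant: against North, East gives 20 > 13.
South is not dominant: against North, North gives 13 > 7.
East is not dominant: against East, North gives 10 > 1.
West is not dominant: against North, North gives 13 > 9.
No single strategy is best against every opponent action.

No strictly dominant strategy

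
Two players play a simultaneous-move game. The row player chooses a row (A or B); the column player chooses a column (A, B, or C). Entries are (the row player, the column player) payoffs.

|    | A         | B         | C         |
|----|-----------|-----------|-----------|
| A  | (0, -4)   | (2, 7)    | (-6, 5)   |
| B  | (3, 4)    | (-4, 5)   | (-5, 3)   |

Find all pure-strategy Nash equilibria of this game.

(A, B)

Check mutual best responses: a cell is a NE iff neither player can gain by unilaterally deviating.
The row player's best responses — vs A: B (payoff 3); vs B: A (payoff 2); vs C: B (payoff -5).
The column player's best responses — vs A: B (payoff 7); vs B: B (payoff 5).
The only mutual best response is (A, B); neither player gains by switching there.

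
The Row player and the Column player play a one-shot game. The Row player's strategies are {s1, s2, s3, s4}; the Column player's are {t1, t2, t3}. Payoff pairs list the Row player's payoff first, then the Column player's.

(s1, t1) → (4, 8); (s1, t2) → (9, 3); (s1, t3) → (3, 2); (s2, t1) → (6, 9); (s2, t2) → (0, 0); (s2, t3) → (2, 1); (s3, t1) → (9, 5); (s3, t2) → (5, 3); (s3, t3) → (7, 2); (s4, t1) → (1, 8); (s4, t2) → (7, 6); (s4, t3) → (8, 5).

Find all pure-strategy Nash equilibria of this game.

A profile is a Nash equilibrium when each player is best-responding to the other.
The Row player's best responses — vs t1: s3 (payoff 9); vs t2: s1 (payoff 9); vs t3: s4 (payoff 8).
The Column player's best responses — vs s1: t1 (payoff 8); vs s2: t1 (payoff 9); vs s3: t1 (payoff 5); vs s4: t1 (payoff 8).
The only mutual best response is (s3, t1); neither player gains by switching there.

(s3, t1)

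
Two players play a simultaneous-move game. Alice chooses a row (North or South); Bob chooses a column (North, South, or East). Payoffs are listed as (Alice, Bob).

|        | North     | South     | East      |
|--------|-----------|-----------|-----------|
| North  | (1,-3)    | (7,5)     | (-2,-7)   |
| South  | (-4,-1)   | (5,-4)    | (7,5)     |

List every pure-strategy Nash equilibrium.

(North, South) and (South, East)

Check mutual best responses: a cell is a NE iff neither player can gain by unilaterally deviating.
Alice's best responses — vs North: North (payoff 1); vs South: North (payoff 7); vs East: South (payoff 7).
Bob's best responses — vs North: South (payoff 5); vs South: East (payoff 5).
Mutual best responses occur at (North, South) and (South, East); at each, neither player gains by switching.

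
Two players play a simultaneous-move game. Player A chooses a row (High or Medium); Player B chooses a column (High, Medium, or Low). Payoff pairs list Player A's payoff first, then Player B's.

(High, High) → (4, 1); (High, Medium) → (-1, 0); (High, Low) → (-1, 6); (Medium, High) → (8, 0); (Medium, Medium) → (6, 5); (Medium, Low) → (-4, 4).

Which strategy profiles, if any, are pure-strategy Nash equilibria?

(High, Low) and (Medium, Medium)

Find each player's best response to every opponent strategy; NE are the intersections.
Player A's best responses — vs High: Medium (payoff 8); vs Medium: Medium (payoff 6); vs Low: High (payoff -1).
Player B's best responses — vs High: Low (payoff 6); vs Medium: Medium (payoff 5).
Mutual best responses occur at (High, Low) and (Medium, Medium); at each, neither player gains by switching.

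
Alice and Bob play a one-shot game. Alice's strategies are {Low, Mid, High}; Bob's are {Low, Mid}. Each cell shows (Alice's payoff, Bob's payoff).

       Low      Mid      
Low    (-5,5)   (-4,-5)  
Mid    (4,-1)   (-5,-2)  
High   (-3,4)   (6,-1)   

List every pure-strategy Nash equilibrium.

Check mutual best responses: a cell is a NE iff neither player can gain by unilaterally deviating.
Alice's best responses — vs Low: Mid (payoff 4); vs Mid: High (payoff 6).
Bob's best responses — vs Low: Low (payoff 5); vs Mid: Low (payoff -1); vs High: Low (payoff 4).
The only mutual best response is (Mid, Low); neither player gains by switching there.

(Mid, Low)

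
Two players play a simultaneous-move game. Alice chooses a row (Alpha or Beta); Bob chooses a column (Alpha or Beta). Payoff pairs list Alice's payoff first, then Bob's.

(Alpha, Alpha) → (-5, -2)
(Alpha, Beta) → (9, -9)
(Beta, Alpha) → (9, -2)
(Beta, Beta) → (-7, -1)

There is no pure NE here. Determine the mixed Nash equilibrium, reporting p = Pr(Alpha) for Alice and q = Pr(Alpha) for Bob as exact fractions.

Each player's mixing probability is pinned down by making the *other* player indifferent.
Bob indifferent between Alpha and Beta: p·(-2) + (1−p)·(-2) = p·(-9) + (1−p)·(-1) ⟹ (-2) + 0p = (-1) + (-8)p ⟹ p = 1/8.
Alice indifferent between Alpha and Beta: q·(-5) + (1−q)·9 = q·9 + (1−q)·(-7) ⟹ 9 + (-14)q = (-7) + 16q ⟹ q = 8/15.

p = 1/8, q = 8/15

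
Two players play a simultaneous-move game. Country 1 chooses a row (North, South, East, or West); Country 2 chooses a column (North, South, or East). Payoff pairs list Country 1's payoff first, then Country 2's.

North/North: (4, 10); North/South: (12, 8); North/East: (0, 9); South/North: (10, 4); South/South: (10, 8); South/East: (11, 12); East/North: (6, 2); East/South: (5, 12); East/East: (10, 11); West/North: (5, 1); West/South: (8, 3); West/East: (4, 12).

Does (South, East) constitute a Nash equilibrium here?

Yes

Holding Country 2 at East: Country 1 gets 11 from South, versus 0 from North, 10 from East, 4 from West. No profitable deviation for Country 1.
Holding Country 1 at South: Country 2 gets 12 from East, versus 4 from North, 8 from South. No profitable deviation for Country 2 either.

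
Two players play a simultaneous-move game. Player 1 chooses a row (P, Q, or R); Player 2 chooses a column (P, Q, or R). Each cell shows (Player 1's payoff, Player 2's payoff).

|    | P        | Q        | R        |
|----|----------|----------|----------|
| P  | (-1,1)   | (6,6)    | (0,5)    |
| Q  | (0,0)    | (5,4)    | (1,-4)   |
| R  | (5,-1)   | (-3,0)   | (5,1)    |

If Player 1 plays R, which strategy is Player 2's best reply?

With Player 1 fixed at R, Player 2's payoffs are: P → -1, Q → 0, R → 1.
The maximum is 1, achieved by R.

R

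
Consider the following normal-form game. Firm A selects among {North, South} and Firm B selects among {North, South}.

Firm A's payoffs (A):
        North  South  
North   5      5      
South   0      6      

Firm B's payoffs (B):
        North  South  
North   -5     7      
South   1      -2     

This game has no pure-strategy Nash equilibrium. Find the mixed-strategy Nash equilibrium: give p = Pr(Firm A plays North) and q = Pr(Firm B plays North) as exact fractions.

In a mixed NE each player is indifferent between their pure strategies, so the opponent's mix sets the indifference.
Firm B indifferent between North and South: p·(-5) + (1−p)·1 = p·7 + (1−p)·(-2) ⟹ 1 + (-6)p = (-2) + 9p ⟹ p = 1/5.
Firm A indifferent between North and South: q·5 + (1−q)·5 = q·0 + (1−q)·6 ⟹ 5 + 0q = 6 + (-6)q ⟹ q = 1/6.

p = 1/5, q = 1/6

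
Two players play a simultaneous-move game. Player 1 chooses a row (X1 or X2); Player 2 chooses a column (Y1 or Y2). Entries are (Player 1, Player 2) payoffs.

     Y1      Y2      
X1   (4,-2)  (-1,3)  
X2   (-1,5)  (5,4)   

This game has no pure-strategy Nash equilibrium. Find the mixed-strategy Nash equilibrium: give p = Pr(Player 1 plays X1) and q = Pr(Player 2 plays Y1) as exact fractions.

Each player's mixing probability is pinned down by making the *other* player indifferent.
Player 2 indifferent between Y1 and Y2: p·(-2) + (1−p)·5 = p·3 + (1−p)·4 ⟹ 5 + (-7)p = 4 + (-1)p ⟹ p = 1/6.
Player 1 indifferent between X1 and X2: q·4 + (1−q)·(-1) = q·(-1) + (1−q)·5 ⟹ (-1) + 5q = 5 + (-6)q ⟹ q = 6/11.

p = 1/6, q = 6/11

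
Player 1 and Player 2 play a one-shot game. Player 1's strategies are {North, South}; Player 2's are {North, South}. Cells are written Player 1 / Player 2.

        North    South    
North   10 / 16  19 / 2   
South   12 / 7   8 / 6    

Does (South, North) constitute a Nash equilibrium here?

Holding Player 2 at North: Player 1 gets 12 from South, versus 10 from North. No profitable deviation for Player 1.
Holding Player 1 at South: Player 2 gets 7 from North, versus 6 from South. No profitable deviation for Player 2 either.

Yes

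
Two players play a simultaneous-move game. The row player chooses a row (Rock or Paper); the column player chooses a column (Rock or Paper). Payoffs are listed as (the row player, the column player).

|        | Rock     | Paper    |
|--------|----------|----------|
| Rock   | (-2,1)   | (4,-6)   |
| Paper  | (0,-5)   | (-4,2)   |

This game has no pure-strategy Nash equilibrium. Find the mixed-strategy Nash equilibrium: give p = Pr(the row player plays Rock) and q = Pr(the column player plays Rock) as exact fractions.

In a mixed NE each player is indifferent between their pure strategies, so the opponent's mix sets the indifference.
The column player indifferent between Rock and Paper: p·1 + (1−p)·(-5) = p·(-6) + (1−p)·2 ⟹ (-5) + 6p = 2 + (-8)p ⟹ p = 1/2.
The row player indifferent between Rock and Paper: q·(-2) + (1−q)·4 = q·0 + (1−q)·(-4) ⟹ 4 + (-6)q = (-4) + 4q ⟹ q = 4/5.

p = 1/2, q = 4/5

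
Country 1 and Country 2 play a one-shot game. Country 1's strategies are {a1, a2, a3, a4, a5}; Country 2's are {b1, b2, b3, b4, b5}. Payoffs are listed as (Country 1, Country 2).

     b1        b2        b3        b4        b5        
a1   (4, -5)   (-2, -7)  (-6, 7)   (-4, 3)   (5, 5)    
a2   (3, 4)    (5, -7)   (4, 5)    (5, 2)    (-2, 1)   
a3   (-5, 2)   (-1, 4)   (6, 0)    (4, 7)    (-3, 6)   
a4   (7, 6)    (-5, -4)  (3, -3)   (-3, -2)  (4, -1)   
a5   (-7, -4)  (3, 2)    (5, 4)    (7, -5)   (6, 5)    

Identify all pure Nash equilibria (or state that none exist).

Find each player's best response to every opponent strategy; NE are the intersections.
Country 1's best responses — vs b1: a4 (payoff 7); vs b2: a2 (payoff 5); vs b3: a3 (payoff 6); vs b4: a5 (payoff 7); vs b5: a5 (payoff 6).
Country 2's best responses — vs a1: b3 (payoff 7); vs a2: b3 (payoff 5); vs a3: b4 (payoff 7); vs a4: b1 (payoff 6); vs a5: b5 (payoff 5).
Mutual best responses occur at (a4, b1) and (a5, b5); at each, neither player gains by switching.

(a4, b1) and (a5, b5)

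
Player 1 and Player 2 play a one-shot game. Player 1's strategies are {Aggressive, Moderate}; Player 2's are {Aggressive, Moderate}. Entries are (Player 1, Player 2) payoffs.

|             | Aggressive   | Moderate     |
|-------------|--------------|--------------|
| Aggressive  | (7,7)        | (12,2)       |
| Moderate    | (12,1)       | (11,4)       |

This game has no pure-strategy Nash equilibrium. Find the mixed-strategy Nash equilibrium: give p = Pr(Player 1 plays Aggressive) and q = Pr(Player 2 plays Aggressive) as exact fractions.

p = 3/8, q = 1/6

In a mixed NE each player is indifferent between their pure strategies, so the opponent's mix sets the indifference.
Player 2 indifferent between Aggressive and Moderate: p·7 + (1−p)·1 = p·2 + (1−p)·4 ⟹ 1 + 6p = 4 + (-2)p ⟹ p = 3/8.
Player 1 indifferent between Aggressive and Moderate: q·7 + (1−q)·12 = q·12 + (1−q)·11 ⟹ 12 + (-5)q = 11 + 1q ⟹ q = 1/6.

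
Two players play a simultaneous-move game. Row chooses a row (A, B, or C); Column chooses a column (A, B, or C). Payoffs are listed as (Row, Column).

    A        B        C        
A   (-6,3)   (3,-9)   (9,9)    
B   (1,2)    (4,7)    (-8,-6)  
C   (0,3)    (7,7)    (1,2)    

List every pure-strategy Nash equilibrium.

(A, C) and (C, B)

Check mutual best responses: a cell is a NE iff neither player can gain by unilaterally deviating.
Row's best responses — vs A: B (payoff 1); vs B: C (payoff 7); vs C: A (payoff 9).
Column's best responses — vs A: C (payoff 9); vs B: B (payoff 7); vs C: B (payoff 7).
Mutual best responses occur at (A, C) and (C, B); at each, neither player gains by switching.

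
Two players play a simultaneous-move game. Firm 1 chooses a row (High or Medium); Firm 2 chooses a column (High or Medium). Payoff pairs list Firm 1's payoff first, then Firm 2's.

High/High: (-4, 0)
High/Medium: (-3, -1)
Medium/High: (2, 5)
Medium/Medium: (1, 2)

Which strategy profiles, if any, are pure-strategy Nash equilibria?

A profile is a Nash equilibrium when each player is best-responding to the other.
Firm 1's best responses — vs High: Medium (payoff 2); vs Medium: Medium (payoff 1).
Firm 2's best responses — vs High: High (payoff 0); vs Medium: High (payoff 5).
The only mutual best response is (Medium, High); neither player gains by switching there.

(Medium, High)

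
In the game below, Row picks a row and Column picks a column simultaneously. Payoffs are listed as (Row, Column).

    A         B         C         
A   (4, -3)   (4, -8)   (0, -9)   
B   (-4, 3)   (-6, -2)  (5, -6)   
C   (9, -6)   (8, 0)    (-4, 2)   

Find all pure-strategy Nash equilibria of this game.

Check mutual best responses: a cell is a NE iff neither player can gain by unilaterally deviating.
Row's best responses — vs A: C (payoff 9); vs B: C (payoff 8); vs C: B (payoff 5).
Column's best responses — vs A: A (payoff -3); vs B: A (payoff 3); vs C: C (payoff 2).
No cell has both players best-responding. For instance, Row's best reply to B is C, but against C Column prefers C over B.

None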